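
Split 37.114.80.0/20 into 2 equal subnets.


New prefix = 20 + 1 = 21
Each subnet has 2048 addresses
  37.114.80.0/21
  37.114.88.0/21
Subnets: 37.114.80.0/21, 37.114.88.0/21


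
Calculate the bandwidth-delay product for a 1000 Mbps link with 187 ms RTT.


BDP = bandwidth * RTT
= 1000 Mbps * 187 ms
= 1000 * 1e6 * 187 / 1000 bits
= 187000000 bits
= 23375000 bytes
= 22827.1484 KB
BDP = 187000000 bits (23375000 bytes)


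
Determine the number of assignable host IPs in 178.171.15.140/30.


Host bits = 32 - 30 = 2
Total addresses = 2^2 = 4
Usable = total - 2 (network and broadcast)
Usable hosts: 2


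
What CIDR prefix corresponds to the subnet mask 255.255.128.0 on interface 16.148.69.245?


Binary: 11111111.11111111.10000000.00000000
Count leading 1s
Prefix: /17


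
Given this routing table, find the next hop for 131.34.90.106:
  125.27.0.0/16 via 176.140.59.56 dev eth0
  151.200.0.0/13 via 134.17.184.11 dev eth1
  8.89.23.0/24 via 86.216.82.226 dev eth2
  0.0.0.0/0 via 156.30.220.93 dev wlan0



Longest prefix match for 131.34.90.106:
  /16 125.27.0.0: no
  /13 151.200.0.0: no
  /24 8.89.23.0: no
  /0 0.0.0.0: MATCH
Selected: next-hop 156.30.220.93 via wlan0 (matched /0)


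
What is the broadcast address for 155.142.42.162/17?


Network: 155.142.0.0/17
Host bits = 15
Set all host bits to 1:
Broadcast: 155.142.127.255


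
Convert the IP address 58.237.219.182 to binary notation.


58 = 00111010
237 = 11101101
219 = 11011011
182 = 10110110
Binary: 00111010.11101101.11011011.10110110


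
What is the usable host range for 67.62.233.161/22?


Network: 67.62.232.0
Broadcast: 67.62.235.255
First usable = network + 1
Last usable = broadcast - 1
Range: 67.62.232.1 to 67.62.235.254


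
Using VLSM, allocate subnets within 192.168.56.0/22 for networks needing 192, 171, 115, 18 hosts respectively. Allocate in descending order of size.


192 hosts -> /24 (254 usable): 192.168.56.0/24
171 hosts -> /24 (254 usable): 192.168.57.0/24
115 hosts -> /25 (126 usable): 192.168.58.0/25
18 hosts -> /27 (30 usable): 192.168.58.128/27
Allocation: 192.168.56.0/24 (192 hosts, 254 usable); 192.168.57.0/24 (171 hosts, 254 usable); 192.168.58.0/25 (115 hosts, 126 usable); 192.168.58.128/27 (18 hosts, 30 usable)


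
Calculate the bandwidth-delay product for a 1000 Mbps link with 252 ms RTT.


BDP = bandwidth * RTT
= 1000 Mbps * 252 ms
= 1000 * 1e6 * 252 / 1000 bits
= 252000000 bits
= 31500000 bytes
= 30761.7188 KB
BDP = 252000000 bits (31500000 bytes)


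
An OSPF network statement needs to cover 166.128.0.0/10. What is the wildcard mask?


Subnet mask: 255.192.0.0
Wildcard = 255.255.255.255 - subnet mask
255 - 255 = 0
255 - 192 = 63
255 - 0 = 255
255 - 0 = 255
Wildcard: 0.63.255.255


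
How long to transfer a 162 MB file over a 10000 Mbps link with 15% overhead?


Effective throughput = 10000 * (1 - 15/100) = 8500 Mbps
File size in Mb = 162 * 8 = 1296 Mb
Time = 1296 / 8500
Time = 0.1525 seconds


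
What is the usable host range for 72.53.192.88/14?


Network: 72.52.0.0
Broadcast: 72.55.255.255
First usable = network + 1
Last usable = broadcast - 1
Range: 72.52.0.1 to 72.55.255.254


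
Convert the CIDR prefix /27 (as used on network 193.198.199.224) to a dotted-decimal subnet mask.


/27 means 27 network bits, 5 host bits
Binary: 11111111111111111111111111100000
Mask: 255.255.255.224


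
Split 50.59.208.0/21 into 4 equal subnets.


New prefix = 21 + 2 = 23
Each subnet has 512 addresses
  50.59.208.0/23
  50.59.210.0/23
  50.59.212.0/23
  50.59.214.0/23
Subnets: 50.59.208.0/23, 50.59.210.0/23, 50.59.212.0/23, 50.59.214.0/23


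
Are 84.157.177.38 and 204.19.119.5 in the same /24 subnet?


Mask: 255.255.255.0
84.157.177.38 AND mask = 84.157.177.0
204.19.119.5 AND mask = 204.19.119.0
No, different subnets (84.157.177.0 vs 204.19.119.0)


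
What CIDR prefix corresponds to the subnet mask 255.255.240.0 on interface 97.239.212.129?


Binary: 11111111.11111111.11110000.00000000
Count leading 1s
Prefix: /20


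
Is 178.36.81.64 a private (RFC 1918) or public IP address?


RFC 1918 private ranges:
  10.0.0.0/8 (10.0.0.0 - 10.255.255.255)
  172.16.0.0/12 (172.16.0.0 - 172.31.255.255)
  192.168.0.0/16 (192.168.0.0 - 192.168.255.255)
Public (not in any RFC 1918 range)


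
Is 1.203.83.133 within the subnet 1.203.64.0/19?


Subnet network: 1.203.64.0
Test IP AND mask: 1.203.64.0
Yes, 1.203.83.133 is in 1.203.64.0/19


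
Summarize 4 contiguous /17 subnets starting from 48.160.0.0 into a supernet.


Original prefix: /17
Number of subnets: 4 = 2^2
New prefix = 17 - 2 = 15
Supernet: 48.160.0.0/15


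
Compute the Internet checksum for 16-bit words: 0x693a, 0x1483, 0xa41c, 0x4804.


Sum all words (with carry folding):
+ 0x693a = 0x693a
+ 0x1483 = 0x7dbd
+ 0xa41c = 0x21da
+ 0x4804 = 0x69de
One's complement: ~0x69de
Checksum = 0x9621


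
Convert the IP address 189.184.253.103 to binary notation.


189 = 10111101
184 = 10111000
253 = 11111101
103 = 01100111
Binary: 10111101.10111000.11111101.01100111


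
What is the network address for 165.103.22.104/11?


IP:   10100101.01100111.00010110.01101000
Mask: 11111111.11100000.00000000.00000000
AND operation:
Net:  10100101.01100000.00000000.00000000
Network: 165.96.0.0/11


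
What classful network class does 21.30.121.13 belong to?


First octet: 21
Binary: 00010101
0xxxxxxx -> Class A (1-126)
Class A, default mask 255.0.0.0 (/8)


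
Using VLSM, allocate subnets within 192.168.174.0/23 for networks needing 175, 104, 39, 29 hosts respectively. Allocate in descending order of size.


175 hosts -> /24 (254 usable): 192.168.174.0/24
104 hosts -> /25 (126 usable): 192.168.175.0/25
39 hosts -> /26 (62 usable): 192.168.175.128/26
29 hosts -> /27 (30 usable): 192.168.175.192/27
Allocation: 192.168.174.0/24 (175 hosts, 254 usable); 192.168.175.0/25 (104 hosts, 126 usable); 192.168.175.128/26 (39 hosts, 62 usable); 192.168.175.192/27 (29 hosts, 30 usable)


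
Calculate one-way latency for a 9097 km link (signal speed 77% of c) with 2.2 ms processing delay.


Speed = 0.77 * 3e5 km/s = 231000 km/s
Propagation delay = 9097 / 231000 = 0.0394 s = 39.381 ms
Processing delay = 2.2 ms
Total one-way latency = 41.581 ms


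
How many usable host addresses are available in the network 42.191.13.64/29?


Host bits = 32 - 29 = 3
Total addresses = 2^3 = 8
Usable = total - 2 (network and broadcast)
Usable hosts: 6


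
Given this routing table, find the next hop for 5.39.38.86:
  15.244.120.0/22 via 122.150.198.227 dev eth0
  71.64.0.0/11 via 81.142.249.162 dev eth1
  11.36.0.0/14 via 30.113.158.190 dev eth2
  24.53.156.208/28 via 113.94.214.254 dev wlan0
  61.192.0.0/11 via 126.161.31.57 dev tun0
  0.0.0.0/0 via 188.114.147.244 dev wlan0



Longest prefix match for 5.39.38.86:
  /22 15.244.120.0: no
  /11 71.64.0.0: no
  /14 11.36.0.0: no
  /28 24.53.156.208: no
  /11 61.192.0.0: no
  /0 0.0.0.0: MATCH
Selected: next-hop 188.114.147.244 via wlan0 (matched /0)


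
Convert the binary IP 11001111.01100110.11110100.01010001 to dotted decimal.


11001111 = 207
01100110 = 102
11110100 = 244
01010001 = 81
IP: 207.102.244.81


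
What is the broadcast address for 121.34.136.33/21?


Network: 121.34.136.0/21
Host bits = 11
Set all host bits to 1:
Broadcast: 121.34.143.255


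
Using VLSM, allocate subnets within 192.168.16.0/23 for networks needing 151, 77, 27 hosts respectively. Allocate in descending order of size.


151 hosts -> /24 (254 usable): 192.168.16.0/24
77 hosts -> /25 (126 usable): 192.168.17.0/25
27 hosts -> /27 (30 usable): 192.168.17.128/27
Allocation: 192.168.16.0/24 (151 hosts, 254 usable); 192.168.17.0/25 (77 hosts, 126 usable); 192.168.17.128/27 (27 hosts, 30 usable)


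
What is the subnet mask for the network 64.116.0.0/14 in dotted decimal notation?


/14 means 14 network bits, 18 host bits
Binary: 11111111111111000000000000000000
Mask: 255.252.0.0


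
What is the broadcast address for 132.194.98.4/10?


Network: 132.192.0.0/10
Host bits = 22
Set all host bits to 1:
Broadcast: 132.255.255.255


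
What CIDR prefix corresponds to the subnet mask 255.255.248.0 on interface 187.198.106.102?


Binary: 11111111.11111111.11111000.00000000
Count leading 1s
Prefix: /21


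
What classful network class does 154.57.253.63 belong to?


First octet: 154
Binary: 10011010
10xxxxxx -> Class B (128-191)
Class B, default mask 255.255.0.0 (/16)


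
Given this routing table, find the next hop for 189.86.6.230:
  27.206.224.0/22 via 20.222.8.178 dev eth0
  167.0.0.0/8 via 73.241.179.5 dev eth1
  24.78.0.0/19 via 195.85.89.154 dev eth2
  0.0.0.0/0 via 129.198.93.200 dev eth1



Longest prefix match for 189.86.6.230:
  /22 27.206.224.0: no
  /8 167.0.0.0: no
  /19 24.78.0.0: no
  /0 0.0.0.0: MATCH
Selected: next-hop 129.198.93.200 via eth1 (matched /0)


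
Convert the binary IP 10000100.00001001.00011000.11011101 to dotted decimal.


10000100 = 132
00001001 = 9
00011000 = 24
11011101 = 221
IP: 132.9.24.221


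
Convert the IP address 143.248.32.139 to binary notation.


143 = 10001111
248 = 11111000
32 = 00100000
139 = 10001011
Binary: 10001111.11111000.00100000.10001011


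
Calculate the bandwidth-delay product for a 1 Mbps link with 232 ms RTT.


BDP = bandwidth * RTT
= 1 Mbps * 232 ms
= 1 * 1e6 * 232 / 1000 bits
= 232000 bits
= 29000 bytes
= 28.3203 KB
BDP = 232000 bits (29000 bytes)


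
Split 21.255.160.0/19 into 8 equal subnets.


New prefix = 19 + 3 = 22
Each subnet has 1024 addresses
  21.255.160.0/22
  21.255.164.0/22
  21.255.168.0/22
  21.255.172.0/22
  21.255.176.0/22
  21.255.180.0/22
  21.255.184.0/22
  21.255.188.0/22
Subnets: 21.255.160.0/22, 21.255.164.0/22, 21.255.168.0/22, 21.255.172.0/22, 21.255.176.0/22, 21.255.180.0/22, 21.255.184.0/22, 21.255.188.0/22


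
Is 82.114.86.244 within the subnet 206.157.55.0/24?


Subnet network: 206.157.55.0
Test IP AND mask: 82.114.86.0
No, 82.114.86.244 is not in 206.157.55.0/24


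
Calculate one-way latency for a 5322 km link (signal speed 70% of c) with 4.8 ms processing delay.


Speed = 0.7 * 3e5 km/s = 210000 km/s
Propagation delay = 5322 / 210000 = 0.0253 s = 25.3429 ms
Processing delay = 4.8 ms
Total one-way latency = 30.1429 ms


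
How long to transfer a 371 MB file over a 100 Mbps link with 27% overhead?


Effective throughput = 100 * (1 - 27/100) = 73 Mbps
File size in Mb = 371 * 8 = 2968 Mb
Time = 2968 / 73
Time = 40.6575 seconds


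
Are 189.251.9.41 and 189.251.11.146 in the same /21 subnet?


Mask: 255.255.248.0
189.251.9.41 AND mask = 189.251.8.0
189.251.11.146 AND mask = 189.251.8.0
Yes, same subnet (189.251.8.0)


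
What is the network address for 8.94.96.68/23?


IP:   00001000.01011110.01100000.01000100
Mask: 11111111.11111111.11111110.00000000
AND operation:
Net:  00001000.01011110.01100000.00000000
Network: 8.94.96.0/23


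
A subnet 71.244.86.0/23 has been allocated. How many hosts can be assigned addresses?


Host bits = 32 - 23 = 9
Total addresses = 2^9 = 512
Usable = total - 2 (network and broadcast)
Usable hosts: 510


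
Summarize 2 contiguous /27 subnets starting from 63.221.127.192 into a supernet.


Original prefix: /27
Number of subnets: 2 = 2^1
New prefix = 27 - 1 = 26
Supernet: 63.221.127.192/26


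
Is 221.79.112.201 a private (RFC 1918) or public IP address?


RFC 1918 private ranges:
  10.0.0.0/8 (10.0.0.0 - 10.255.255.255)
  172.16.0.0/12 (172.16.0.0 - 172.31.255.255)
  192.168.0.0/16 (192.168.0.0 - 192.168.255.255)
Public (not in any RFC 1918 range)


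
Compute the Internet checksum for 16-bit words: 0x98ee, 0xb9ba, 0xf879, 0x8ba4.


Sum all words (with carry folding):
+ 0x98ee = 0x98ee
+ 0xb9ba = 0x52a9
+ 0xf879 = 0x4b23
+ 0x8ba4 = 0xd6c7
One's complement: ~0xd6c7
Checksum = 0x2938


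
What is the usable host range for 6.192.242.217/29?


Network: 6.192.242.216
Broadcast: 6.192.242.223
First usable = network + 1
Last usable = broadcast - 1
Range: 6.192.242.217 to 6.192.242.222


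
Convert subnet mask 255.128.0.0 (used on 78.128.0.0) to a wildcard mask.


Subnet mask: 255.128.0.0
Wildcard = 255.255.255.255 - subnet mask
255 - 255 = 0
255 - 128 = 127
255 - 0 = 255
255 - 0 = 255
Wildcard: 0.127.255.255


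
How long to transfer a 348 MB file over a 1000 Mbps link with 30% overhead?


Effective throughput = 1000 * (1 - 30/100) = 700 Mbps
File size in Mb = 348 * 8 = 2784 Mb
Time = 2784 / 700
Time = 3.9771 seconds


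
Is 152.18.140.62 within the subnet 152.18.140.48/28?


Subnet network: 152.18.140.48
Test IP AND mask: 152.18.140.48
Yes, 152.18.140.62 is in 152.18.140.48/28


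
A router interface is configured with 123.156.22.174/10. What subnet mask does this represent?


/10 means 10 network bits, 22 host bits
Binary: 11111111110000000000000000000000
Mask: 255.192.0.0


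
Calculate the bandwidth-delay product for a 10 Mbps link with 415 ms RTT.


BDP = bandwidth * RTT
= 10 Mbps * 415 ms
= 10 * 1e6 * 415 / 1000 bits
= 4150000 bits
= 518750 bytes
= 506.5918 KB
BDP = 4150000 bits (518750 bytes)


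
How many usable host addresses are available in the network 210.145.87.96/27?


Host bits = 32 - 27 = 5
Total addresses = 2^5 = 32
Usable = total - 2 (network and broadcast)
Usable hosts: 30


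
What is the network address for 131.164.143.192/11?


IP:   10000011.10100100.10001111.11000000
Mask: 11111111.11100000.00000000.00000000
AND operation:
Net:  10000011.10100000.00000000.00000000
Network: 131.160.0.0/11


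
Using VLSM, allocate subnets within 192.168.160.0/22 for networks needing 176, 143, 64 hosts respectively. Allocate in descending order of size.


176 hosts -> /24 (254 usable): 192.168.160.0/24
143 hosts -> /24 (254 usable): 192.168.161.0/24
64 hosts -> /25 (126 usable): 192.168.162.0/25
Allocation: 192.168.160.0/24 (176 hosts, 254 usable); 192.168.161.0/24 (143 hosts, 254 usable); 192.168.162.0/25 (64 hosts, 126 usable)


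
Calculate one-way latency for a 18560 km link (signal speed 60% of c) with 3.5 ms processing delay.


Speed = 0.6 * 3e5 km/s = 180000 km/s
Propagation delay = 18560 / 180000 = 0.1031 s = 103.1111 ms
Processing delay = 3.5 ms
Total one-way latency = 106.6111 ms


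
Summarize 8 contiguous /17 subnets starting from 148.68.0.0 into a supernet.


Original prefix: /17
Number of subnets: 8 = 2^3
New prefix = 17 - 3 = 14
Supernet: 148.68.0.0/14


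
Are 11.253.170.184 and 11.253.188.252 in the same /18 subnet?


Mask: 255.255.192.0
11.253.170.184 AND mask = 11.253.128.0
11.253.188.252 AND mask = 11.253.128.0
Yes, same subnet (11.253.128.0)


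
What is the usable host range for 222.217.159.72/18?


Network: 222.217.128.0
Broadcast: 222.217.191.255
First usable = network + 1
Last usable = broadcast - 1
Range: 222.217.128.1 to 222.217.191.254


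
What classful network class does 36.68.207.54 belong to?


First octet: 36
Binary: 00100100
0xxxxxxx -> Class A (1-126)
Class A, default mask 255.0.0.0 (/8)


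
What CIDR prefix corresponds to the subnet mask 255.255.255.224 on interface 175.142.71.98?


Binary: 11111111.11111111.11111111.11100000
Count leading 1s
Prefix: /27


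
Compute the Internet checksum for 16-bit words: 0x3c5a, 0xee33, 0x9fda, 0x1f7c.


Sum all words (with carry folding):
+ 0x3c5a = 0x3c5a
+ 0xee33 = 0x2a8e
+ 0x9fda = 0xca68
+ 0x1f7c = 0xe9e4
One's complement: ~0xe9e4
Checksum = 0x161b


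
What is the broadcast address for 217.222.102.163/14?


Network: 217.220.0.0/14
Host bits = 18
Set all host bits to 1:
Broadcast: 217.223.255.255


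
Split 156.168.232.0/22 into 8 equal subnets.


New prefix = 22 + 3 = 25
Each subnet has 128 addresses
  156.168.232.0/25
  156.168.232.128/25
  156.168.233.0/25
  156.168.233.128/25
  156.168.234.0/25
  156.168.234.128/25
  156.168.235.0/25
  156.168.235.128/25
Subnets: 156.168.232.0/25, 156.168.232.128/25, 156.168.233.0/25, 156.168.233.128/25, 156.168.234.0/25, 156.168.234.128/25, 156.168.235.0/25, 156.168.235.128/25


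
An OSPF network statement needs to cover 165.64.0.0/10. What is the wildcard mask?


Subnet mask: 255.192.0.0
Wildcard = 255.255.255.255 - subnet mask
255 - 255 = 0
255 - 192 = 63
255 - 0 = 255
255 - 0 = 255
Wildcard: 0.63.255.255


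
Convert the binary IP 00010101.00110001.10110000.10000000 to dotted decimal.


00010101 = 21
00110001 = 49
10110000 = 176
10000000 = 128
IP: 21.49.176.128


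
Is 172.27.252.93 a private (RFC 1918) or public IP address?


RFC 1918 private ranges:
  10.0.0.0/8 (10.0.0.0 - 10.255.255.255)
  172.16.0.0/12 (172.16.0.0 - 172.31.255.255)
  192.168.0.0/16 (192.168.0.0 - 192.168.255.255)
Private (in 172.16.0.0/12)


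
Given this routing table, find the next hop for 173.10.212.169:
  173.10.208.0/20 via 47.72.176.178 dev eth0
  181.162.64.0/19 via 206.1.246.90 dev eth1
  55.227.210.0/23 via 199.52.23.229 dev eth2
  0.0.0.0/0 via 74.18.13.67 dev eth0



Longest prefix match for 173.10.212.169:
  /20 173.10.208.0: MATCH
  /19 181.162.64.0: no
  /23 55.227.210.0: no
  /0 0.0.0.0: MATCH
Selected: next-hop 47.72.176.178 via eth0 (matched /20)


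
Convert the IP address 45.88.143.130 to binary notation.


45 = 00101101
88 = 01011000
143 = 10001111
130 = 10000010
Binary: 00101101.01011000.10001111.10000010


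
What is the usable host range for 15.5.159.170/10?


Network: 15.0.0.0
Broadcast: 15.63.255.255
First usable = network + 1
Last usable = broadcast - 1
Range: 15.0.0.1 to 15.63.255.254


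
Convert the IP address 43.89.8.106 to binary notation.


43 = 00101011
89 = 01011001
8 = 00001000
106 = 01101010
Binary: 00101011.01011001.00001000.01101010


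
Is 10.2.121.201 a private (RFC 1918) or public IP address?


RFC 1918 private ranges:
  10.0.0.0/8 (10.0.0.0 - 10.255.255.255)
  172.16.0.0/12 (172.16.0.0 - 172.31.255.255)
  192.168.0.0/16 (192.168.0.0 - 192.168.255.255)
Private (in 10.0.0.0/8)


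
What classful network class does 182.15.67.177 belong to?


First octet: 182
Binary: 10110110
10xxxxxx -> Class B (128-191)
Class B, default mask 255.255.0.0 (/16)


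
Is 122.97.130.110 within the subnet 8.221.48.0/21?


Subnet network: 8.221.48.0
Test IP AND mask: 122.97.128.0
No, 122.97.130.110 is not in 8.221.48.0/21


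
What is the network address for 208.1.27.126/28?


IP:   11010000.00000001.00011011.01111110
Mask: 11111111.11111111.11111111.11110000
AND operation:
Net:  11010000.00000001.00011011.01110000
Network: 208.1.27.112/28


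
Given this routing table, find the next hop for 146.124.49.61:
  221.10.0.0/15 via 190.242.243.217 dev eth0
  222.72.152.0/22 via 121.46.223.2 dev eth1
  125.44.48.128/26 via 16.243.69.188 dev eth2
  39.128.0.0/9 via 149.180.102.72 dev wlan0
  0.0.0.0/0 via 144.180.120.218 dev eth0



Longest prefix match for 146.124.49.61:
  /15 221.10.0.0: no
  /22 222.72.152.0: no
  /26 125.44.48.128: no
  /9 39.128.0.0: no
  /0 0.0.0.0: MATCH
Selected: next-hop 144.180.120.218 via eth0 (matched /0)


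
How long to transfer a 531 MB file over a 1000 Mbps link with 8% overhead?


Effective throughput = 1000 * (1 - 8/100) = 920 Mbps
File size in Mb = 531 * 8 = 4248 Mb
Time = 4248 / 920
Time = 4.6174 seconds


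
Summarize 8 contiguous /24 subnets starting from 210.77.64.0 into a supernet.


Original prefix: /24
Number of subnets: 8 = 2^3
New prefix = 24 - 3 = 21
Supernet: 210.77.64.0/21


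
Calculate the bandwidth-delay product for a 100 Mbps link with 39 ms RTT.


BDP = bandwidth * RTT
= 100 Mbps * 39 ms
= 100 * 1e6 * 39 / 1000 bits
= 3900000 bits
= 487500 bytes
= 476.0742 KB
BDP = 3900000 bits (487500 bytes)


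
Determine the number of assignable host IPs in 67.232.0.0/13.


Host bits = 32 - 13 = 19
Total addresses = 2^19 = 524288
Usable = total - 2 (network and broadcast)
Usable hosts: 524286


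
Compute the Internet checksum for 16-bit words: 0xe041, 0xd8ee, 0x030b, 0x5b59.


Sum all words (with carry folding):
+ 0xe041 = 0xe041
+ 0xd8ee = 0xb930
+ 0x030b = 0xbc3b
+ 0x5b59 = 0x1795
One's complement: ~0x1795
Checksum = 0xe86a


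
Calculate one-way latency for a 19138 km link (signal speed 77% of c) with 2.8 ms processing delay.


Speed = 0.77 * 3e5 km/s = 231000 km/s
Propagation delay = 19138 / 231000 = 0.0828 s = 82.8485 ms
Processing delay = 2.8 ms
Total one-way latency = 85.6485 ms


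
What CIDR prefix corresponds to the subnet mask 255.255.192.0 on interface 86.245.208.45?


Binary: 11111111.11111111.11000000.00000000
Count leading 1s
Prefix: /18


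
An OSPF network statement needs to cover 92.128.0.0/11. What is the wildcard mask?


Subnet mask: 255.224.0.0
Wildcard = 255.255.255.255 - subnet mask
255 - 255 = 0
255 - 224 = 31
255 - 0 = 255
255 - 0 = 255
Wildcard: 0.31.255.255


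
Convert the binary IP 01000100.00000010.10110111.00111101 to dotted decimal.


01000100 = 68
00000010 = 2
10110111 = 183
00111101 = 61
IP: 68.2.183.61


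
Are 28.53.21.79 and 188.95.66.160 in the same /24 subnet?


Mask: 255.255.255.0
28.53.21.79 AND mask = 28.53.21.0
188.95.66.160 AND mask = 188.95.66.0
No, different subnets (28.53.21.0 vs 188.95.66.0)


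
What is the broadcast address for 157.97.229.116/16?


Network: 157.97.0.0/16
Host bits = 16
Set all host bits to 1:
Broadcast: 157.97.255.255


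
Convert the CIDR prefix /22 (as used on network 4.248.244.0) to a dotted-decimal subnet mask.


/22 means 22 network bits, 10 host bits
Binary: 11111111111111111111110000000000
Mask: 255.255.252.0


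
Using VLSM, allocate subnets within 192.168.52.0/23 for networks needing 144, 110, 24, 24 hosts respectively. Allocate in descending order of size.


144 hosts -> /24 (254 usable): 192.168.52.0/24
110 hosts -> /25 (126 usable): 192.168.53.0/25
24 hosts -> /27 (30 usable): 192.168.53.128/27
24 hosts -> /27 (30 usable): 192.168.53.160/27
Allocation: 192.168.52.0/24 (144 hosts, 254 usable); 192.168.53.0/25 (110 hosts, 126 usable); 192.168.53.128/27 (24 hosts, 30 usable); 192.168.53.160/27 (24 hosts, 30 usable)


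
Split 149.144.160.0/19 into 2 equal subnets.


New prefix = 19 + 1 = 20
Each subnet has 4096 addresses
  149.144.160.0/20
  149.144.176.0/20
Subnets: 149.144.160.0/20, 149.144.176.0/20


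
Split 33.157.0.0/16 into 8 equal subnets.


New prefix = 16 + 3 = 19
Each subnet has 8192 addresses
  33.157.0.0/19
  33.157.32.0/19
  33.157.64.0/19
  33.157.96.0/19
  33.157.128.0/19
  33.157.160.0/19
  33.157.192.0/19
  33.157.224.0/19
Subnets: 33.157.0.0/19, 33.157.32.0/19, 33.157.64.0/19, 33.157.96.0/19, 33.157.128.0/19, 33.157.160.0/19, 33.157.192.0/19, 33.157.224.0/19


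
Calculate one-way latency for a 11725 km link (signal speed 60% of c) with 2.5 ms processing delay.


Speed = 0.6 * 3e5 km/s = 180000 km/s
Propagation delay = 11725 / 180000 = 0.0651 s = 65.1389 ms
Processing delay = 2.5 ms
Total one-way latency = 67.6389 ms


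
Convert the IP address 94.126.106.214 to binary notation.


94 = 01011110
126 = 01111110
106 = 01101010
214 = 11010110
Binary: 01011110.01111110.01101010.11010110


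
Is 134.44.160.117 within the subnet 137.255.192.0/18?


Subnet network: 137.255.192.0
Test IP AND mask: 134.44.128.0
No, 134.44.160.117 is not in 137.255.192.0/18


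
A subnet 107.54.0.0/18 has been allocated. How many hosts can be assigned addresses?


Host bits = 32 - 18 = 14
Total addresses = 2^14 = 16384
Usable = total - 2 (network and broadcast)
Usable hosts: 16382


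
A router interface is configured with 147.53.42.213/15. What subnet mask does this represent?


/15 means 15 network bits, 17 host bits
Binary: 11111111111111100000000000000000
Mask: 255.254.0.0


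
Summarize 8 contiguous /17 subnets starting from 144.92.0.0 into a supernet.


Original prefix: /17
Number of subnets: 8 = 2^3
New prefix = 17 - 3 = 14
Supernet: 144.92.0.0/14


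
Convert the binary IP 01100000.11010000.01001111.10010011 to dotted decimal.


01100000 = 96
11010000 = 208
01001111 = 79
10010011 = 147
IP: 96.208.79.147


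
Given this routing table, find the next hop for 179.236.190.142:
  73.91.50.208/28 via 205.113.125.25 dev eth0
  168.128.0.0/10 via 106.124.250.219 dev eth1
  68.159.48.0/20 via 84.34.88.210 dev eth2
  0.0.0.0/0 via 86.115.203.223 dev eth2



Longest prefix match for 179.236.190.142:
  /28 73.91.50.208: no
  /10 168.128.0.0: no
  /20 68.159.48.0: no
  /0 0.0.0.0: MATCH
Selected: next-hop 86.115.203.223 via eth2 (matched /0)


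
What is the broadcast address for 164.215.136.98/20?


Network: 164.215.128.0/20
Host bits = 12
Set all host bits to 1:
Broadcast: 164.215.143.255


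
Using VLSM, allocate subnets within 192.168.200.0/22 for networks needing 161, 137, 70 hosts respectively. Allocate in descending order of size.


161 hosts -> /24 (254 usable): 192.168.200.0/24
137 hosts -> /24 (254 usable): 192.168.201.0/24
70 hosts -> /25 (126 usable): 192.168.202.0/25
Allocation: 192.168.200.0/24 (161 hosts, 254 usable); 192.168.201.0/24 (137 hosts, 254 usable); 192.168.202.0/25 (70 hosts, 126 usable)


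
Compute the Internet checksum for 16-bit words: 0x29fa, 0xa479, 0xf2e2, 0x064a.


Sum all words (with carry folding):
+ 0x29fa = 0x29fa
+ 0xa479 = 0xce73
+ 0xf2e2 = 0xc156
+ 0x064a = 0xc7a0
One's complement: ~0xc7a0
Checksum = 0x385f


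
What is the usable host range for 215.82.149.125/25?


Network: 215.82.149.0
Broadcast: 215.82.149.127
First usable = network + 1
Last usable = broadcast - 1
Range: 215.82.149.1 to 215.82.149.126


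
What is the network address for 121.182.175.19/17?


IP:   01111001.10110110.10101111.00010011
Mask: 11111111.11111111.10000000.00000000
AND operation:
Net:  01111001.10110110.10000000.00000000
Network: 121.182.128.0/17


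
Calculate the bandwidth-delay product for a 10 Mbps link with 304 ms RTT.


BDP = bandwidth * RTT
= 10 Mbps * 304 ms
= 10 * 1e6 * 304 / 1000 bits
= 3040000 bits
= 380000 bytes
= 371.0938 KB
BDP = 3040000 bits (380000 bytes)


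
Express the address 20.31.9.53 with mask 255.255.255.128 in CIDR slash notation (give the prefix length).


Binary: 11111111.11111111.11111111.10000000
Count leading 1s
Prefix: /25


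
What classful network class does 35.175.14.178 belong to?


First octet: 35
Binary: 00100011
0xxxxxxx -> Class A (1-126)
Class A, default mask 255.0.0.0 (/8)


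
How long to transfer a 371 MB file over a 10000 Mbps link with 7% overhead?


Effective throughput = 10000 * (1 - 7/100) = 9300 Mbps
File size in Mb = 371 * 8 = 2968 Mb
Time = 2968 / 9300
Time = 0.3191 seconds


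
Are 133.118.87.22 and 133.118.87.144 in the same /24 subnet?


Mask: 255.255.255.0
133.118.87.22 AND mask = 133.118.87.0
133.118.87.144 AND mask = 133.118.87.0
Yes, same subnet (133.118.87.0)


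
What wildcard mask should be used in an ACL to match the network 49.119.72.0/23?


Subnet mask: 255.255.254.0
Wildcard = 255.255.255.255 - subnet mask
255 - 255 = 0
255 - 255 = 0
255 - 254 = 1
255 - 0 = 255
Wildcard: 0.0.1.255


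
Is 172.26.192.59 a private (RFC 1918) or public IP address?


RFC 1918 private ranges:
  10.0.0.0/8 (10.0.0.0 - 10.255.255.255)
  172.16.0.0/12 (172.16.0.0 - 172.31.255.255)
  192.168.0.0/16 (192.168.0.0 - 192.168.255.255)
Private (in 172.16.0.0/12)


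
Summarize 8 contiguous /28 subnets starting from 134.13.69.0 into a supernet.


Original prefix: /28
Number of subnets: 8 = 2^3
New prefix = 28 - 3 = 25
Supernet: 134.13.69.0/25


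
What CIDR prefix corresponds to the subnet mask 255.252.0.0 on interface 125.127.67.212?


Binary: 11111111.11111100.00000000.00000000
Count leading 1s
Prefix: /14


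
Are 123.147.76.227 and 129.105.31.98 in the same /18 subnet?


Mask: 255.255.192.0
123.147.76.227 AND mask = 123.147.64.0
129.105.31.98 AND mask = 129.105.0.0
No, different subnets (123.147.64.0 vs 129.105.0.0)


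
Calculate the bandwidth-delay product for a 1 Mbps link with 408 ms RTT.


BDP = bandwidth * RTT
= 1 Mbps * 408 ms
= 1 * 1e6 * 408 / 1000 bits
= 408000 bits
= 51000 bytes
= 49.8047 KB
BDP = 408000 bits (51000 bytes)


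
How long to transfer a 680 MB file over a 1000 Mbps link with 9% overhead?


Effective throughput = 1000 * (1 - 9/100) = 910 Mbps
File size in Mb = 680 * 8 = 5440 Mb
Time = 5440 / 910
Time = 5.978 seconds


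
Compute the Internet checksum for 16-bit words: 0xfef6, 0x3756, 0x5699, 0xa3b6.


Sum all words (with carry folding):
+ 0xfef6 = 0xfef6
+ 0x3756 = 0x364d
+ 0x5699 = 0x8ce6
+ 0xa3b6 = 0x309d
One's complement: ~0x309d
Checksum = 0xcf62


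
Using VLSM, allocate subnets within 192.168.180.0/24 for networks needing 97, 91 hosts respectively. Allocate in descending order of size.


97 hosts -> /25 (126 usable): 192.168.180.0/25
91 hosts -> /25 (126 usable): 192.168.180.128/25
Allocation: 192.168.180.0/25 (97 hosts, 126 usable); 192.168.180.128/25 (91 hosts, 126 usable)


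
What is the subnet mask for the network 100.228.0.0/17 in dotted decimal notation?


/17 means 17 network bits, 15 host bits
Binary: 11111111111111111000000000000000
Mask: 255.255.128.0


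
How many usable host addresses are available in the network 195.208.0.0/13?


Host bits = 32 - 13 = 19
Total addresses = 2^19 = 524288
Usable = total - 2 (network and broadcast)
Usable hosts: 524286


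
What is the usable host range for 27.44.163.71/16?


Network: 27.44.0.0
Broadcast: 27.44.255.255
First usable = network + 1
Last usable = broadcast - 1
Range: 27.44.0.1 to 27.44.255.254


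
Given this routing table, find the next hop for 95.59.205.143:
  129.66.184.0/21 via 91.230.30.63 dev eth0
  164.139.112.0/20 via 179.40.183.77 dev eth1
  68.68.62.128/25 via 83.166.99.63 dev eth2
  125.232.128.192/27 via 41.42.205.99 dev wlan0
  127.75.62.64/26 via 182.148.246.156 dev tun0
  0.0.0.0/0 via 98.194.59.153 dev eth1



Longest prefix match for 95.59.205.143:
  /21 129.66.184.0: no
  /20 164.139.112.0: no
  /25 68.68.62.128: no
  /27 125.232.128.192: no
  /26 127.75.62.64: no
  /0 0.0.0.0: MATCH
Selected: next-hop 98.194.59.153 via eth1 (matched /0)


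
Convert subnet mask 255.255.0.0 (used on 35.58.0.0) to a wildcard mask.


Subnet mask: 255.255.0.0
Wildcard = 255.255.255.255 - subnet mask
255 - 255 = 0
255 - 255 = 0
255 - 0 = 255
255 - 0 = 255
Wildcard: 0.0.255.255


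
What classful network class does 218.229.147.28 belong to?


First octet: 218
Binary: 11011010
110xxxxx -> Class C (192-223)
Class C, default mask 255.255.255.0 (/24)


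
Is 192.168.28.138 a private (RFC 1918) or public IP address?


RFC 1918 private ranges:
  10.0.0.0/8 (10.0.0.0 - 10.255.255.255)
  172.16.0.0/12 (172.16.0.0 - 172.31.255.255)
  192.168.0.0/16 (192.168.0.0 - 192.168.255.255)
Private (in 192.168.0.0/16)


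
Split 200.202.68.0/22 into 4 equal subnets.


New prefix = 22 + 2 = 24
Each subnet has 256 addresses
  200.202.68.0/24
  200.202.69.0/24
  200.202.70.0/24
  200.202.71.0/24
Subnets: 200.202.68.0/24, 200.202.69.0/24, 200.202.70.0/24, 200.202.71.0/24


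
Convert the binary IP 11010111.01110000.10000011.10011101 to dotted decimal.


11010111 = 215
01110000 = 112
10000011 = 131
10011101 = 157
IP: 215.112.131.157


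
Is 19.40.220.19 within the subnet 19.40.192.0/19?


Subnet network: 19.40.192.0
Test IP AND mask: 19.40.192.0
Yes, 19.40.220.19 is in 19.40.192.0/19


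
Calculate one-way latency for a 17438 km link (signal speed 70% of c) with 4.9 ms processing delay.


Speed = 0.7 * 3e5 km/s = 210000 km/s
Propagation delay = 17438 / 210000 = 0.083 s = 83.0381 ms
Processing delay = 4.9 ms
Total one-way latency = 87.9381 ms


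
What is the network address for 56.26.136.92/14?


IP:   00111000.00011010.10001000.01011100
Mask: 11111111.11111100.00000000.00000000
AND operation:
Net:  00111000.00011000.00000000.00000000
Network: 56.24.0.0/14


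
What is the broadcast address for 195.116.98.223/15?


Network: 195.116.0.0/15
Host bits = 17
Set all host bits to 1:
Broadcast: 195.117.255.255


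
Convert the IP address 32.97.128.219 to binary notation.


32 = 00100000
97 = 01100001
128 = 10000000
219 = 11011011
Binary: 00100000.01100001.10000000.11011011


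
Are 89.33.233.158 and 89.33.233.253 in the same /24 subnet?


Mask: 255.255.255.0
89.33.233.158 AND mask = 89.33.233.0
89.33.233.253 AND mask = 89.33.233.0
Yes, same subnet (89.33.233.0)


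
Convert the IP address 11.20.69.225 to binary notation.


11 = 00001011
20 = 00010100
69 = 01000101
225 = 11100001
Binary: 00001011.00010100.01000101.11100001


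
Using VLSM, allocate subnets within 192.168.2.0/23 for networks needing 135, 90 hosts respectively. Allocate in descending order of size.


135 hosts -> /24 (254 usable): 192.168.2.0/24
90 hosts -> /25 (126 usable): 192.168.3.0/25
Allocation: 192.168.2.0/24 (135 hosts, 254 usable); 192.168.3.0/25 (90 hosts, 126 usable)


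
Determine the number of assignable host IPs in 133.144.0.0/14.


Host bits = 32 - 14 = 18
Total addresses = 2^18 = 262144
Usable = total - 2 (network and broadcast)
Usable hosts: 262142


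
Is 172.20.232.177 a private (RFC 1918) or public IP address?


RFC 1918 private ranges:
  10.0.0.0/8 (10.0.0.0 - 10.255.255.255)
  172.16.0.0/12 (172.16.0.0 - 172.31.255.255)
  192.168.0.0/16 (192.168.0.0 - 192.168.255.255)
Private (in 172.16.0.0/12)


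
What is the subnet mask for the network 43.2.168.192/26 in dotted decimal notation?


/26 means 26 network bits, 6 host bits
Binary: 11111111111111111111111111000000
Mask: 255.255.255.192


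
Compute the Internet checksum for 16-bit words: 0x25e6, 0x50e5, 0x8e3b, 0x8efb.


Sum all words (with carry folding):
+ 0x25e6 = 0x25e6
+ 0x50e5 = 0x76cb
+ 0x8e3b = 0x0507
+ 0x8efb = 0x9402
One's complement: ~0x9402
Checksum = 0x6bfd


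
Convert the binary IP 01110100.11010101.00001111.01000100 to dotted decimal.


01110100 = 116
11010101 = 213
00001111 = 15
01000100 = 68
IP: 116.213.15.68


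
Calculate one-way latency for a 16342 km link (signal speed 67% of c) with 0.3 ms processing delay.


Speed = 0.67 * 3e5 km/s = 201000 km/s
Propagation delay = 16342 / 201000 = 0.0813 s = 81.3035 ms
Processing delay = 0.3 ms
Total one-way latency = 81.6035 ms


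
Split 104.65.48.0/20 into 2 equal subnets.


New prefix = 20 + 1 = 21
Each subnet has 2048 addresses
  104.65.48.0/21
  104.65.56.0/21
Subnets: 104.65.48.0/21, 104.65.56.0/21


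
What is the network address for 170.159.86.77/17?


IP:   10101010.10011111.01010110.01001101
Mask: 11111111.11111111.10000000.00000000
AND operation:
Net:  10101010.10011111.00000000.00000000
Network: 170.159.0.0/17


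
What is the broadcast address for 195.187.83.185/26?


Network: 195.187.83.128/26
Host bits = 6
Set all host bits to 1:
Broadcast: 195.187.83.191


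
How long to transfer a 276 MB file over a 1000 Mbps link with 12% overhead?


Effective throughput = 1000 * (1 - 12/100) = 880 Mbps
File size in Mb = 276 * 8 = 2208 Mb
Time = 2208 / 880
Time = 2.5091 seconds


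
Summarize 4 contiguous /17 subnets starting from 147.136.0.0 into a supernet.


Original prefix: /17
Number of subnets: 4 = 2^2
New prefix = 17 - 2 = 15
Supernet: 147.136.0.0/15


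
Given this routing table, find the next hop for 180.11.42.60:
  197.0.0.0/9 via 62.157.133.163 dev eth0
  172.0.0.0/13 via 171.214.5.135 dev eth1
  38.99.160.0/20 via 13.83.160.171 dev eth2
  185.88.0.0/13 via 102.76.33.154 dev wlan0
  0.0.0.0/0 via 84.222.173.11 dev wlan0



Longest prefix match for 180.11.42.60:
  /9 197.0.0.0: no
  /13 172.0.0.0: no
  /20 38.99.160.0: no
  /13 185.88.0.0: no
  /0 0.0.0.0: MATCH
Selected: next-hop 84.222.173.11 via wlan0 (matched /0)


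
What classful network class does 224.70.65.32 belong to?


First octet: 224
Binary: 11100000
1110xxxx -> Class D (224-239)
Class D (multicast), default mask N/A


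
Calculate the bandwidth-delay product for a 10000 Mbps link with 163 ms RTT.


BDP = bandwidth * RTT
= 10000 Mbps * 163 ms
= 10000 * 1e6 * 163 / 1000 bits
= 1630000000 bits
= 203750000 bytes
= 198974.6094 KB
BDP = 1630000000 bits (203750000 bytes)


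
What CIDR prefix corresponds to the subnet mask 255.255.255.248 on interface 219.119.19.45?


Binary: 11111111.11111111.11111111.11111000
Count leading 1s
Prefix: /29


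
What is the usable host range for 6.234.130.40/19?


Network: 6.234.128.0
Broadcast: 6.234.159.255
First usable = network + 1
Last usable = broadcast - 1
Range: 6.234.128.1 to 6.234.159.254


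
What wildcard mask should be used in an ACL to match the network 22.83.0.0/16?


Subnet mask: 255.255.0.0
Wildcard = 255.255.255.255 - subnet mask
255 - 255 = 0
255 - 255 = 0
255 - 0 = 255
255 - 0 = 255
Wildcard: 0.0.255.255


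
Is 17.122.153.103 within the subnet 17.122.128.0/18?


Subnet network: 17.122.128.0
Test IP AND mask: 17.122.128.0
Yes, 17.122.153.103 is in 17.122.128.0/18


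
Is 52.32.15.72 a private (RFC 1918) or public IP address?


RFC 1918 private ranges:
  10.0.0.0/8 (10.0.0.0 - 10.255.255.255)
  172.16.0.0/12 (172.16.0.0 - 172.31.255.255)
  192.168.0.0/16 (192.168.0.0 - 192.168.255.255)
Public (not in any RFC 1918 range)


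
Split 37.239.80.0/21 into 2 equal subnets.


New prefix = 21 + 1 = 22
Each subnet has 1024 addresses
  37.239.80.0/22
  37.239.84.0/22
Subnets: 37.239.80.0/22, 37.239.84.0/22


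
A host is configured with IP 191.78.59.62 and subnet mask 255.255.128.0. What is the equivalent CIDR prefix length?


Binary: 11111111.11111111.10000000.00000000
Count leading 1s
Prefix: /17


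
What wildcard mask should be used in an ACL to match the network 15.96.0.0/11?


Subnet mask: 255.224.0.0
Wildcard = 255.255.255.255 - subnet mask
255 - 255 = 0
255 - 224 = 31
255 - 0 = 255
255 - 0 = 255
Wildcard: 0.31.255.255


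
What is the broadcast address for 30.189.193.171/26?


Network: 30.189.193.128/26
Host bits = 6
Set all host bits to 1:
Broadcast: 30.189.193.191


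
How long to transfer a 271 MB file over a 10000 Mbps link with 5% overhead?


Effective throughput = 10000 * (1 - 5/100) = 9500 Mbps
File size in Mb = 271 * 8 = 2168 Mb
Time = 2168 / 9500
Time = 0.2282 seconds


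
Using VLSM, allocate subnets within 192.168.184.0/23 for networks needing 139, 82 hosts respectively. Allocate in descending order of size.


139 hosts -> /24 (254 usable): 192.168.184.0/24
82 hosts -> /25 (126 usable): 192.168.185.0/25
Allocation: 192.168.184.0/24 (139 hosts, 254 usable); 192.168.185.0/25 (82 hosts, 126 usable)


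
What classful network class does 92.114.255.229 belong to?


First octet: 92
Binary: 01011100
0xxxxxxx -> Class A (1-126)
Class A, default mask 255.0.0.0 (/8)


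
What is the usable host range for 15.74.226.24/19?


Network: 15.74.224.0
Broadcast: 15.74.255.255
First usable = network + 1
Last usable = broadcast - 1
Range: 15.74.224.1 to 15.74.255.254


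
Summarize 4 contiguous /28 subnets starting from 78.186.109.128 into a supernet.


Original prefix: /28
Number of subnets: 4 = 2^2
New prefix = 28 - 2 = 26
Supernet: 78.186.109.128/26


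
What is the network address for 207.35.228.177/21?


IP:   11001111.00100011.11100100.10110001
Mask: 11111111.11111111.11111000.00000000
AND operation:
Net:  11001111.00100011.11100000.00000000
Network: 207.35.224.0/21


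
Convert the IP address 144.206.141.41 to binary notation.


144 = 10010000
206 = 11001110
141 = 10001101
41 = 00101001
Binary: 10010000.11001110.10001101.00101001


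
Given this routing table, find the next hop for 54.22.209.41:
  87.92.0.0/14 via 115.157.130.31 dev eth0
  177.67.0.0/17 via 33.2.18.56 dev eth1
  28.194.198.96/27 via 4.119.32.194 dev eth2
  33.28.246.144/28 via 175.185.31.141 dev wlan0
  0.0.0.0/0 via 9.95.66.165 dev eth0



Longest prefix match for 54.22.209.41:
  /14 87.92.0.0: no
  /17 177.67.0.0: no
  /27 28.194.198.96: no
  /28 33.28.246.144: no
  /0 0.0.0.0: MATCH
Selected: next-hop 9.95.66.165 via eth0 (matched /0)
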